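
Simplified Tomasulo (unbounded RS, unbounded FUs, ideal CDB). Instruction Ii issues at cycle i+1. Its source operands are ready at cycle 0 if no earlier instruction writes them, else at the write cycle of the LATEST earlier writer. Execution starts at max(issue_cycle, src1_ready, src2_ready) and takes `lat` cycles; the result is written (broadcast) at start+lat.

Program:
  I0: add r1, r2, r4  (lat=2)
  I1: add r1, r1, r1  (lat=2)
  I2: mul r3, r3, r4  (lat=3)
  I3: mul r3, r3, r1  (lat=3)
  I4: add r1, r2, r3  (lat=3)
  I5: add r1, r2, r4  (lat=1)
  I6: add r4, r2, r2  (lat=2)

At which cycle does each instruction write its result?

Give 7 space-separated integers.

I0 add r1: issue@1 deps=(None,None) exec_start@1 write@3
I1 add r1: issue@2 deps=(0,0) exec_start@3 write@5
I2 mul r3: issue@3 deps=(None,None) exec_start@3 write@6
I3 mul r3: issue@4 deps=(2,1) exec_start@6 write@9
I4 add r1: issue@5 deps=(None,3) exec_start@9 write@12
I5 add r1: issue@6 deps=(None,None) exec_start@6 write@7
I6 add r4: issue@7 deps=(None,None) exec_start@7 write@9

Answer: 3 5 6 9 12 7 9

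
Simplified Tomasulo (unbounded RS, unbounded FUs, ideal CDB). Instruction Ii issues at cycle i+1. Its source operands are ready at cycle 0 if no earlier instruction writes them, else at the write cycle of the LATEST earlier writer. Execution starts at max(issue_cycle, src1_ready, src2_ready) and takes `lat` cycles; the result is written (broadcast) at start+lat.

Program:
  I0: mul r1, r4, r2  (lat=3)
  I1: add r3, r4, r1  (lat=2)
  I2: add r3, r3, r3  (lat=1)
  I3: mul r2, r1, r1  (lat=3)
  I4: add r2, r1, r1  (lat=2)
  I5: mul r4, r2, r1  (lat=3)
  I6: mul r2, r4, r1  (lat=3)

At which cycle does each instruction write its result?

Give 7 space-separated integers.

Answer: 4 6 7 7 7 10 13

Derivation:
I0 mul r1: issue@1 deps=(None,None) exec_start@1 write@4
I1 add r3: issue@2 deps=(None,0) exec_start@4 write@6
I2 add r3: issue@3 deps=(1,1) exec_start@6 write@7
I3 mul r2: issue@4 deps=(0,0) exec_start@4 write@7
I4 add r2: issue@5 deps=(0,0) exec_start@5 write@7
I5 mul r4: issue@6 deps=(4,0) exec_start@7 write@10
I6 mul r2: issue@7 deps=(5,0) exec_start@10 write@13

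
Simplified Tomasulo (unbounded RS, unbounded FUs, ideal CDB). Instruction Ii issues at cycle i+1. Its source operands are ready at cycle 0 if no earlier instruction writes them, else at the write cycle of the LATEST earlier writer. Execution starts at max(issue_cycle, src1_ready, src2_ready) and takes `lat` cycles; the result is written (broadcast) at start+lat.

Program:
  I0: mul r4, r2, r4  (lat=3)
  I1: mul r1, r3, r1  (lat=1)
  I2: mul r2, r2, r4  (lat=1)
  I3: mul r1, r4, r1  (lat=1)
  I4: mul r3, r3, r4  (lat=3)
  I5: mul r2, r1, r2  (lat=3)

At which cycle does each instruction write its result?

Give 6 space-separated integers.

I0 mul r4: issue@1 deps=(None,None) exec_start@1 write@4
I1 mul r1: issue@2 deps=(None,None) exec_start@2 write@3
I2 mul r2: issue@3 deps=(None,0) exec_start@4 write@5
I3 mul r1: issue@4 deps=(0,1) exec_start@4 write@5
I4 mul r3: issue@5 deps=(None,0) exec_start@5 write@8
I5 mul r2: issue@6 deps=(3,2) exec_start@6 write@9

Answer: 4 3 5 5 8 9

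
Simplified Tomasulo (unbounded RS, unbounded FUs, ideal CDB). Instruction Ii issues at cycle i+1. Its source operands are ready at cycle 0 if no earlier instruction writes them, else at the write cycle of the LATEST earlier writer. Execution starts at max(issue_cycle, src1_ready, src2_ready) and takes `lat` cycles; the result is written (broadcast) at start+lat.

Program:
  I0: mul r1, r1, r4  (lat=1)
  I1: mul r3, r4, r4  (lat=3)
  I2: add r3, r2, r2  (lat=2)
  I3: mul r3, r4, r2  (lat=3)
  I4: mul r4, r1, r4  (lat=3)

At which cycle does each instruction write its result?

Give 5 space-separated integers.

I0 mul r1: issue@1 deps=(None,None) exec_start@1 write@2
I1 mul r3: issue@2 deps=(None,None) exec_start@2 write@5
I2 add r3: issue@3 deps=(None,None) exec_start@3 write@5
I3 mul r3: issue@4 deps=(None,None) exec_start@4 write@7
I4 mul r4: issue@5 deps=(0,None) exec_start@5 write@8

Answer: 2 5 5 7 8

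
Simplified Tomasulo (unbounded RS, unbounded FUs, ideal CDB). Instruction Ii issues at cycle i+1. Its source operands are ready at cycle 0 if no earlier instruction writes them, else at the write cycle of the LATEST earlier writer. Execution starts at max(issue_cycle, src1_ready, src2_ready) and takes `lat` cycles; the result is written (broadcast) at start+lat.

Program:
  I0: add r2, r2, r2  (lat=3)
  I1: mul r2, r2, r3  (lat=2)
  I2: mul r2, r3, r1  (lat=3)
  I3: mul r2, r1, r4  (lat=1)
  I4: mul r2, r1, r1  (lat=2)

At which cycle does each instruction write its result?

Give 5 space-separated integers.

I0 add r2: issue@1 deps=(None,None) exec_start@1 write@4
I1 mul r2: issue@2 deps=(0,None) exec_start@4 write@6
I2 mul r2: issue@3 deps=(None,None) exec_start@3 write@6
I3 mul r2: issue@4 deps=(None,None) exec_start@4 write@5
I4 mul r2: issue@5 deps=(None,None) exec_start@5 write@7

Answer: 4 6 6 5 7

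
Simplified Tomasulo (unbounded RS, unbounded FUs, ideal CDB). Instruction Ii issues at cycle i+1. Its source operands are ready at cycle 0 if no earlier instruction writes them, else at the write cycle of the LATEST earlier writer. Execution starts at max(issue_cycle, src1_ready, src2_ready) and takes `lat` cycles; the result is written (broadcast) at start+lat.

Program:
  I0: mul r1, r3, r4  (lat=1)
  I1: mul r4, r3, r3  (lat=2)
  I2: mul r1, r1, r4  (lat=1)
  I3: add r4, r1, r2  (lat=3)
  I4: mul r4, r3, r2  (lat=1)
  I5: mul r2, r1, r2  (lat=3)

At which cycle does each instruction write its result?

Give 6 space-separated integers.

I0 mul r1: issue@1 deps=(None,None) exec_start@1 write@2
I1 mul r4: issue@2 deps=(None,None) exec_start@2 write@4
I2 mul r1: issue@3 deps=(0,1) exec_start@4 write@5
I3 add r4: issue@4 deps=(2,None) exec_start@5 write@8
I4 mul r4: issue@5 deps=(None,None) exec_start@5 write@6
I5 mul r2: issue@6 deps=(2,None) exec_start@6 write@9

Answer: 2 4 5 8 6 9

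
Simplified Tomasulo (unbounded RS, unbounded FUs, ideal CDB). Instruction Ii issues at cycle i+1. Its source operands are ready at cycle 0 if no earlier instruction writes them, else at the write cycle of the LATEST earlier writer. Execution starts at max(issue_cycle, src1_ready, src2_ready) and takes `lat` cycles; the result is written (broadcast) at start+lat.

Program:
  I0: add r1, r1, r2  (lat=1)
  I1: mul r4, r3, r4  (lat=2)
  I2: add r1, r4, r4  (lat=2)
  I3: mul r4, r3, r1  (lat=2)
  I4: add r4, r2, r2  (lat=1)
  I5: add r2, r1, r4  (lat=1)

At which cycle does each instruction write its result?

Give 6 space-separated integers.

Answer: 2 4 6 8 6 7

Derivation:
I0 add r1: issue@1 deps=(None,None) exec_start@1 write@2
I1 mul r4: issue@2 deps=(None,None) exec_start@2 write@4
I2 add r1: issue@3 deps=(1,1) exec_start@4 write@6
I3 mul r4: issue@4 deps=(None,2) exec_start@6 write@8
I4 add r4: issue@5 deps=(None,None) exec_start@5 write@6
I5 add r2: issue@6 deps=(2,4) exec_start@6 write@7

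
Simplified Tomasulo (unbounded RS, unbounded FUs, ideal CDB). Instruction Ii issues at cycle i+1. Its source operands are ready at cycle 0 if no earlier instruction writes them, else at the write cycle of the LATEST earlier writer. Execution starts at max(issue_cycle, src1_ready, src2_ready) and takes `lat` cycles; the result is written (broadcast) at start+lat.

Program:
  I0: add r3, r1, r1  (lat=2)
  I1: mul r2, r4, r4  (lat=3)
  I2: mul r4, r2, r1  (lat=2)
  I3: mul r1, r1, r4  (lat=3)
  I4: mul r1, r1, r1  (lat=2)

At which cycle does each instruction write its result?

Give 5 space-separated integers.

I0 add r3: issue@1 deps=(None,None) exec_start@1 write@3
I1 mul r2: issue@2 deps=(None,None) exec_start@2 write@5
I2 mul r4: issue@3 deps=(1,None) exec_start@5 write@7
I3 mul r1: issue@4 deps=(None,2) exec_start@7 write@10
I4 mul r1: issue@5 deps=(3,3) exec_start@10 write@12

Answer: 3 5 7 10 12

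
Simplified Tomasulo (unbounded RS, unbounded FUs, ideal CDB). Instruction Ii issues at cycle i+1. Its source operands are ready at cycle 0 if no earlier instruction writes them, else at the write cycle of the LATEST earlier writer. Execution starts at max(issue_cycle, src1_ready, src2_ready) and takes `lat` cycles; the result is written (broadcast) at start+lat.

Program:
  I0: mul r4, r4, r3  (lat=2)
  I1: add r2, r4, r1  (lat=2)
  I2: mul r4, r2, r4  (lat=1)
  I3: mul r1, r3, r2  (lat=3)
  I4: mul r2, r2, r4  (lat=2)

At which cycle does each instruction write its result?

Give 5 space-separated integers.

I0 mul r4: issue@1 deps=(None,None) exec_start@1 write@3
I1 add r2: issue@2 deps=(0,None) exec_start@3 write@5
I2 mul r4: issue@3 deps=(1,0) exec_start@5 write@6
I3 mul r1: issue@4 deps=(None,1) exec_start@5 write@8
I4 mul r2: issue@5 deps=(1,2) exec_start@6 write@8

Answer: 3 5 6 8 8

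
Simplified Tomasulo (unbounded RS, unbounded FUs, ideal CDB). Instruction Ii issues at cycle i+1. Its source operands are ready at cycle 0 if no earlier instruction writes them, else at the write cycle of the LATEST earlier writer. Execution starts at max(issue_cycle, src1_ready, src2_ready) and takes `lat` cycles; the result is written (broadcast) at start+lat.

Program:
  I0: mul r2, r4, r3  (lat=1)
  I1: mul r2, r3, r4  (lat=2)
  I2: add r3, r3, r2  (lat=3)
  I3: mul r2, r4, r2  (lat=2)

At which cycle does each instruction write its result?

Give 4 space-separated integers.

Answer: 2 4 7 6

Derivation:
I0 mul r2: issue@1 deps=(None,None) exec_start@1 write@2
I1 mul r2: issue@2 deps=(None,None) exec_start@2 write@4
I2 add r3: issue@3 deps=(None,1) exec_start@4 write@7
I3 mul r2: issue@4 deps=(None,1) exec_start@4 write@6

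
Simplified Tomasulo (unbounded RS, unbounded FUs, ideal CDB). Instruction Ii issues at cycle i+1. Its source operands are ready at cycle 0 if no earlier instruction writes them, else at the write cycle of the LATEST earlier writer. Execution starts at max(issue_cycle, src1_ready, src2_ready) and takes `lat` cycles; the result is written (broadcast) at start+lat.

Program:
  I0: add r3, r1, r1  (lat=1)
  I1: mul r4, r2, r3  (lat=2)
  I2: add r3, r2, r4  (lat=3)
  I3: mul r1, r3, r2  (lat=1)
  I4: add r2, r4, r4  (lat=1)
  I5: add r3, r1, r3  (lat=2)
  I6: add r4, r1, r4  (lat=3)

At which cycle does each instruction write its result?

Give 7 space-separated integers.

Answer: 2 4 7 8 6 10 11

Derivation:
I0 add r3: issue@1 deps=(None,None) exec_start@1 write@2
I1 mul r4: issue@2 deps=(None,0) exec_start@2 write@4
I2 add r3: issue@3 deps=(None,1) exec_start@4 write@7
I3 mul r1: issue@4 deps=(2,None) exec_start@7 write@8
I4 add r2: issue@5 deps=(1,1) exec_start@5 write@6
I5 add r3: issue@6 deps=(3,2) exec_start@8 write@10
I6 add r4: issue@7 deps=(3,1) exec_start@8 write@11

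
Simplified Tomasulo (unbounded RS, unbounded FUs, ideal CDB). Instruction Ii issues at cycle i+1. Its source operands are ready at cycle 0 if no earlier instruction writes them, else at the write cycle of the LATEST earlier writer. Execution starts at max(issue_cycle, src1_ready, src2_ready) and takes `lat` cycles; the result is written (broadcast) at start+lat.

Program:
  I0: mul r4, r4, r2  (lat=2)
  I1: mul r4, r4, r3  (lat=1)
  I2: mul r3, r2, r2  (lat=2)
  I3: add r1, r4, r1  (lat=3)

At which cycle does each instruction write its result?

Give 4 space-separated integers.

Answer: 3 4 5 7

Derivation:
I0 mul r4: issue@1 deps=(None,None) exec_start@1 write@3
I1 mul r4: issue@2 deps=(0,None) exec_start@3 write@4
I2 mul r3: issue@3 deps=(None,None) exec_start@3 write@5
I3 add r1: issue@4 deps=(1,None) exec_start@4 write@7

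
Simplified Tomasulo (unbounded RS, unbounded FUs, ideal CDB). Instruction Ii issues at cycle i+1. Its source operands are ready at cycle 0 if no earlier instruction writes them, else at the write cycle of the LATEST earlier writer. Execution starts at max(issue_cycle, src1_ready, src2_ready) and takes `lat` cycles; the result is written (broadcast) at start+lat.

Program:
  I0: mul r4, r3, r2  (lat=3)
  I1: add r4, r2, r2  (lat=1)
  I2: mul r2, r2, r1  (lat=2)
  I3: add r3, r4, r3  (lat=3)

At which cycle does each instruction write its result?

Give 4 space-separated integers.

Answer: 4 3 5 7

Derivation:
I0 mul r4: issue@1 deps=(None,None) exec_start@1 write@4
I1 add r4: issue@2 deps=(None,None) exec_start@2 write@3
I2 mul r2: issue@3 deps=(None,None) exec_start@3 write@5
I3 add r3: issue@4 deps=(1,None) exec_start@4 write@7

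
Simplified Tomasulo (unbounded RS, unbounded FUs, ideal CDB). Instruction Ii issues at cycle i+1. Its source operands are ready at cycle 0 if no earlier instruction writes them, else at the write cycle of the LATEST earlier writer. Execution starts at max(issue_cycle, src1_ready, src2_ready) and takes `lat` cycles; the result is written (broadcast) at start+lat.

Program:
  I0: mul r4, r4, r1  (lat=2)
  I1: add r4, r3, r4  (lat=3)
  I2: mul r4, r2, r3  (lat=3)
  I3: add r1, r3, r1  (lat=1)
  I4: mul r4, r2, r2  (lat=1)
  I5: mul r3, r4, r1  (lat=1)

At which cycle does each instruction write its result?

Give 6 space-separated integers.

Answer: 3 6 6 5 6 7

Derivation:
I0 mul r4: issue@1 deps=(None,None) exec_start@1 write@3
I1 add r4: issue@2 deps=(None,0) exec_start@3 write@6
I2 mul r4: issue@3 deps=(None,None) exec_start@3 write@6
I3 add r1: issue@4 deps=(None,None) exec_start@4 write@5
I4 mul r4: issue@5 deps=(None,None) exec_start@5 write@6
I5 mul r3: issue@6 deps=(4,3) exec_start@6 write@7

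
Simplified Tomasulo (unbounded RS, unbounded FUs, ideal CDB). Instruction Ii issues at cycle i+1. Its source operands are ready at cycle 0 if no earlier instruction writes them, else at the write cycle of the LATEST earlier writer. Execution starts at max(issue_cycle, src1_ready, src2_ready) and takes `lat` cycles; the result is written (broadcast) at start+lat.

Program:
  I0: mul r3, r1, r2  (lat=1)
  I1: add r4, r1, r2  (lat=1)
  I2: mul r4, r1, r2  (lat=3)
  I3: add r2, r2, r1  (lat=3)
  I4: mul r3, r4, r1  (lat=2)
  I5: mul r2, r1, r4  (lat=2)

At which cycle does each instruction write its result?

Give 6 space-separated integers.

Answer: 2 3 6 7 8 8

Derivation:
I0 mul r3: issue@1 deps=(None,None) exec_start@1 write@2
I1 add r4: issue@2 deps=(None,None) exec_start@2 write@3
I2 mul r4: issue@3 deps=(None,None) exec_start@3 write@6
I3 add r2: issue@4 deps=(None,None) exec_start@4 write@7
I4 mul r3: issue@5 deps=(2,None) exec_start@6 write@8
I5 mul r2: issue@6 deps=(None,2) exec_start@6 write@8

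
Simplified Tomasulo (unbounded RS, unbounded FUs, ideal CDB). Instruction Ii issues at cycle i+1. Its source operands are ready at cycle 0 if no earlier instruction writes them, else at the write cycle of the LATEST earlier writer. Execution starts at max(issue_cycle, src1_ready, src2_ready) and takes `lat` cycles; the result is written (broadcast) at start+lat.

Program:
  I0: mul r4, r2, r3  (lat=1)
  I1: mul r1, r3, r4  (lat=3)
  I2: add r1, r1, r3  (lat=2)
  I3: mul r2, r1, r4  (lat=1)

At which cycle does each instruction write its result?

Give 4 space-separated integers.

Answer: 2 5 7 8

Derivation:
I0 mul r4: issue@1 deps=(None,None) exec_start@1 write@2
I1 mul r1: issue@2 deps=(None,0) exec_start@2 write@5
I2 add r1: issue@3 deps=(1,None) exec_start@5 write@7
I3 mul r2: issue@4 deps=(2,0) exec_start@7 write@8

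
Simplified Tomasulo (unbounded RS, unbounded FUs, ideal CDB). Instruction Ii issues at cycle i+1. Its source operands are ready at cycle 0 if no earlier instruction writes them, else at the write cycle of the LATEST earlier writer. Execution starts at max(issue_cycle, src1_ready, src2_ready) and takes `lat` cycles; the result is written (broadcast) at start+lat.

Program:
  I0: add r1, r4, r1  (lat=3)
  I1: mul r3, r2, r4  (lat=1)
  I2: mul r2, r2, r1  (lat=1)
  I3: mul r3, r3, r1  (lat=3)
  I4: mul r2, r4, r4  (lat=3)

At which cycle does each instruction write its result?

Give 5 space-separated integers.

I0 add r1: issue@1 deps=(None,None) exec_start@1 write@4
I1 mul r3: issue@2 deps=(None,None) exec_start@2 write@3
I2 mul r2: issue@3 deps=(None,0) exec_start@4 write@5
I3 mul r3: issue@4 deps=(1,0) exec_start@4 write@7
I4 mul r2: issue@5 deps=(None,None) exec_start@5 write@8

Answer: 4 3 5 7 8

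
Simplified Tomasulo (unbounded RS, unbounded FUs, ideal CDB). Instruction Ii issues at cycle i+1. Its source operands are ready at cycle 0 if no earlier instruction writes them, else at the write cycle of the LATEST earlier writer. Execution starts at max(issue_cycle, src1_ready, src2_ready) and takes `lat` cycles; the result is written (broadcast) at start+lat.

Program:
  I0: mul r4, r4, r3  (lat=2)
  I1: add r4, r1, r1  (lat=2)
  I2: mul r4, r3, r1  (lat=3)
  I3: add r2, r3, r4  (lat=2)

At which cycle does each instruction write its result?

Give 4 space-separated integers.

Answer: 3 4 6 8

Derivation:
I0 mul r4: issue@1 deps=(None,None) exec_start@1 write@3
I1 add r4: issue@2 deps=(None,None) exec_start@2 write@4
I2 mul r4: issue@3 deps=(None,None) exec_start@3 write@6
I3 add r2: issue@4 deps=(None,2) exec_start@6 write@8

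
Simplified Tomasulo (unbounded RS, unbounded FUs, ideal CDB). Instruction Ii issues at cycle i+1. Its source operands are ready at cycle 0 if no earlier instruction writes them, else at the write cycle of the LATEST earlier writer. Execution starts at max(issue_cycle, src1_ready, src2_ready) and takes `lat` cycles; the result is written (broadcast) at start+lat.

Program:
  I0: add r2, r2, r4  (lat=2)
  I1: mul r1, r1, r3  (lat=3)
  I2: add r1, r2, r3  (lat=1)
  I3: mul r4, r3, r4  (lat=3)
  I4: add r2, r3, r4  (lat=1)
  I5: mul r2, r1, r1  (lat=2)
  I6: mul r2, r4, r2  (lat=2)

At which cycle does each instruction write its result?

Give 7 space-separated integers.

I0 add r2: issue@1 deps=(None,None) exec_start@1 write@3
I1 mul r1: issue@2 deps=(None,None) exec_start@2 write@5
I2 add r1: issue@3 deps=(0,None) exec_start@3 write@4
I3 mul r4: issue@4 deps=(None,None) exec_start@4 write@7
I4 add r2: issue@5 deps=(None,3) exec_start@7 write@8
I5 mul r2: issue@6 deps=(2,2) exec_start@6 write@8
I6 mul r2: issue@7 deps=(3,5) exec_start@8 write@10

Answer: 3 5 4 7 8 8 10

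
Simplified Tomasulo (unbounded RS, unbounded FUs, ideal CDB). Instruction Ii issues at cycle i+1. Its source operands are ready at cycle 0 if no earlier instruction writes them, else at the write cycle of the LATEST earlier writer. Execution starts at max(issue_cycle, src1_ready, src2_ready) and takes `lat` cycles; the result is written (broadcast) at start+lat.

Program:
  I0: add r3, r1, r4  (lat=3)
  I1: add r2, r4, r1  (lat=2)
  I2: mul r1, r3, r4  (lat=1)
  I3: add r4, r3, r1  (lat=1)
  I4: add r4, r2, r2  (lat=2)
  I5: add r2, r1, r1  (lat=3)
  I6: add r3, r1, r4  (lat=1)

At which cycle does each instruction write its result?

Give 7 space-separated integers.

I0 add r3: issue@1 deps=(None,None) exec_start@1 write@4
I1 add r2: issue@2 deps=(None,None) exec_start@2 write@4
I2 mul r1: issue@3 deps=(0,None) exec_start@4 write@5
I3 add r4: issue@4 deps=(0,2) exec_start@5 write@6
I4 add r4: issue@5 deps=(1,1) exec_start@5 write@7
I5 add r2: issue@6 deps=(2,2) exec_start@6 write@9
I6 add r3: issue@7 deps=(2,4) exec_start@7 write@8

Answer: 4 4 5 6 7 9 8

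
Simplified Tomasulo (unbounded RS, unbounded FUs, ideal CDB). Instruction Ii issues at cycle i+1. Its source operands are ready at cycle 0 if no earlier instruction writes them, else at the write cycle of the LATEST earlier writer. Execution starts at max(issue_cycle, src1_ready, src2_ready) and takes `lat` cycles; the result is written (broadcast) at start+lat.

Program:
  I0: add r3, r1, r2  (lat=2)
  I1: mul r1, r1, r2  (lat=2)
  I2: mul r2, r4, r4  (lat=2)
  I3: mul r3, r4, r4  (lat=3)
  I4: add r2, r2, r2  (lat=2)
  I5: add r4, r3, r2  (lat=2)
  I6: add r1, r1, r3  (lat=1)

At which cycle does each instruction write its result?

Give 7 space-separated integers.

Answer: 3 4 5 7 7 9 8

Derivation:
I0 add r3: issue@1 deps=(None,None) exec_start@1 write@3
I1 mul r1: issue@2 deps=(None,None) exec_start@2 write@4
I2 mul r2: issue@3 deps=(None,None) exec_start@3 write@5
I3 mul r3: issue@4 deps=(None,None) exec_start@4 write@7
I4 add r2: issue@5 deps=(2,2) exec_start@5 write@7
I5 add r4: issue@6 deps=(3,4) exec_start@7 write@9
I6 add r1: issue@7 deps=(1,3) exec_start@7 write@8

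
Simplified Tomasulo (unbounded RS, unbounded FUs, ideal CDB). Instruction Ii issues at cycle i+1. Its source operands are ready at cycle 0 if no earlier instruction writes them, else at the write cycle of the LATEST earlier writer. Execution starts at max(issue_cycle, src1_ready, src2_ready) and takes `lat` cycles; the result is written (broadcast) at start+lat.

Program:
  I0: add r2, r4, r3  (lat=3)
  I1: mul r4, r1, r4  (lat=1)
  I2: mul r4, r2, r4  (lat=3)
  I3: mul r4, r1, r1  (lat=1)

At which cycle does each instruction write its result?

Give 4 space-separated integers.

Answer: 4 3 7 5

Derivation:
I0 add r2: issue@1 deps=(None,None) exec_start@1 write@4
I1 mul r4: issue@2 deps=(None,None) exec_start@2 write@3
I2 mul r4: issue@3 deps=(0,1) exec_start@4 write@7
I3 mul r4: issue@4 deps=(None,None) exec_start@4 write@5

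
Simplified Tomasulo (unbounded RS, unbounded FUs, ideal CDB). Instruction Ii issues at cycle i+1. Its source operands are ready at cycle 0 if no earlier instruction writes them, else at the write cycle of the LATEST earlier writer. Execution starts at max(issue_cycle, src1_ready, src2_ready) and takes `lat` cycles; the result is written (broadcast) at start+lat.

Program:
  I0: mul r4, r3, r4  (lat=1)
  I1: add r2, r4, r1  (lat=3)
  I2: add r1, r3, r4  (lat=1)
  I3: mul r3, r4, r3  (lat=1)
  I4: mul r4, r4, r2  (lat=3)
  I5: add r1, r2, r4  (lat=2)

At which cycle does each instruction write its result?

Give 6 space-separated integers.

Answer: 2 5 4 5 8 10

Derivation:
I0 mul r4: issue@1 deps=(None,None) exec_start@1 write@2
I1 add r2: issue@2 deps=(0,None) exec_start@2 write@5
I2 add r1: issue@3 deps=(None,0) exec_start@3 write@4
I3 mul r3: issue@4 deps=(0,None) exec_start@4 write@5
I4 mul r4: issue@5 deps=(0,1) exec_start@5 write@8
I5 add r1: issue@6 deps=(1,4) exec_start@8 write@10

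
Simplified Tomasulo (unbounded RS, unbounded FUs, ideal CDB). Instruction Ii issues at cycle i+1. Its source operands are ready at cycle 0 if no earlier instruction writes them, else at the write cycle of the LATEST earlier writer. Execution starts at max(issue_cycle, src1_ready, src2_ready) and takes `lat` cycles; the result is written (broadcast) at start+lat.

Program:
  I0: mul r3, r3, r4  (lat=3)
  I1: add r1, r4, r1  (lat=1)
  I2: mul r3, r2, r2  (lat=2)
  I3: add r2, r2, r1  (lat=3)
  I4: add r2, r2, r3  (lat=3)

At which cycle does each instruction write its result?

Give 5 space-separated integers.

Answer: 4 3 5 7 10

Derivation:
I0 mul r3: issue@1 deps=(None,None) exec_start@1 write@4
I1 add r1: issue@2 deps=(None,None) exec_start@2 write@3
I2 mul r3: issue@3 deps=(None,None) exec_start@3 write@5
I3 add r2: issue@4 deps=(None,1) exec_start@4 write@7
I4 add r2: issue@5 deps=(3,2) exec_start@7 write@10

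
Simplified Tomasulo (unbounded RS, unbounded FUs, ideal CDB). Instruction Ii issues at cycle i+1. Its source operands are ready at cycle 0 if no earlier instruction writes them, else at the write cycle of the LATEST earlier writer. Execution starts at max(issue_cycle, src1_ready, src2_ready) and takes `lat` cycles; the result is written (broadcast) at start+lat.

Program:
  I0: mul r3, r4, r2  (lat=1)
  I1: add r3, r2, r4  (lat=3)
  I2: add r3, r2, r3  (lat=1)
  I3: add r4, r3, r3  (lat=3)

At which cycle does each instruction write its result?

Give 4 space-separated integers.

I0 mul r3: issue@1 deps=(None,None) exec_start@1 write@2
I1 add r3: issue@2 deps=(None,None) exec_start@2 write@5
I2 add r3: issue@3 deps=(None,1) exec_start@5 write@6
I3 add r4: issue@4 deps=(2,2) exec_start@6 write@9

Answer: 2 5 6 9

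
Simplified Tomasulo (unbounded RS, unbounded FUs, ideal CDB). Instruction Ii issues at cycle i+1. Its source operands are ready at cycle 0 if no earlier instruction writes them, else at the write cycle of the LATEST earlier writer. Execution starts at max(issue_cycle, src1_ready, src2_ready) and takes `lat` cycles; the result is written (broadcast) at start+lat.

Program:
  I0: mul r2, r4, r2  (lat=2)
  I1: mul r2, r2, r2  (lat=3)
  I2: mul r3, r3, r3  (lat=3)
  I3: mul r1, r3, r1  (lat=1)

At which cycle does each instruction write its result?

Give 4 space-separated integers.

I0 mul r2: issue@1 deps=(None,None) exec_start@1 write@3
I1 mul r2: issue@2 deps=(0,0) exec_start@3 write@6
I2 mul r3: issue@3 deps=(None,None) exec_start@3 write@6
I3 mul r1: issue@4 deps=(2,None) exec_start@6 write@7

Answer: 3 6 6 7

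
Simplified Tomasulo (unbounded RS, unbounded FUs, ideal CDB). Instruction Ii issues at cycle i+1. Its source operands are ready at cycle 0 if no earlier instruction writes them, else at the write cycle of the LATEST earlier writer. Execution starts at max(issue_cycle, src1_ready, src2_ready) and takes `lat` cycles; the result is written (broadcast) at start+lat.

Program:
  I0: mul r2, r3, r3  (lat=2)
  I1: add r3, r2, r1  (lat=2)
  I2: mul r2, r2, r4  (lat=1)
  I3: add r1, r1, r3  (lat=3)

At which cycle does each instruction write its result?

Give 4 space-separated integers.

I0 mul r2: issue@1 deps=(None,None) exec_start@1 write@3
I1 add r3: issue@2 deps=(0,None) exec_start@3 write@5
I2 mul r2: issue@3 deps=(0,None) exec_start@3 write@4
I3 add r1: issue@4 deps=(None,1) exec_start@5 write@8

Answer: 3 5 4 8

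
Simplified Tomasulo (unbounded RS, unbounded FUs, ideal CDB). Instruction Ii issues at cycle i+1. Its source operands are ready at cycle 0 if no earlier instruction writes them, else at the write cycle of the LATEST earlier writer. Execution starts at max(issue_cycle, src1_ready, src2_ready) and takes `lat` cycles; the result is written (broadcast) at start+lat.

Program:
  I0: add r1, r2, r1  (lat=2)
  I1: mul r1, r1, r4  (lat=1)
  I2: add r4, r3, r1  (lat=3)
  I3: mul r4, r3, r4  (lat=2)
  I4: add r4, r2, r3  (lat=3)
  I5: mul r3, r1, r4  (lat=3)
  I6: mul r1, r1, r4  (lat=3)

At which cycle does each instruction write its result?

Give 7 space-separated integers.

Answer: 3 4 7 9 8 11 11

Derivation:
I0 add r1: issue@1 deps=(None,None) exec_start@1 write@3
I1 mul r1: issue@2 deps=(0,None) exec_start@3 write@4
I2 add r4: issue@3 deps=(None,1) exec_start@4 write@7
I3 mul r4: issue@4 deps=(None,2) exec_start@7 write@9
I4 add r4: issue@5 deps=(None,None) exec_start@5 write@8
I5 mul r3: issue@6 deps=(1,4) exec_start@8 write@11
I6 mul r1: issue@7 deps=(1,4) exec_start@8 write@11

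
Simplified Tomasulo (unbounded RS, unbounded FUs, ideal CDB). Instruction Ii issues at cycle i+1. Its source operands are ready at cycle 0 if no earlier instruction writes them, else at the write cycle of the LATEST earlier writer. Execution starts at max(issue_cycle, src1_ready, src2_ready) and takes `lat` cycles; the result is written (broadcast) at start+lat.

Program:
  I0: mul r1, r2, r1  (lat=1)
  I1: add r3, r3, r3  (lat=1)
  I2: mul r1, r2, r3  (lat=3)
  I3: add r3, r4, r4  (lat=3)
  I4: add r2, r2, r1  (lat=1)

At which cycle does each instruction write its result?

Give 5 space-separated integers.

Answer: 2 3 6 7 7

Derivation:
I0 mul r1: issue@1 deps=(None,None) exec_start@1 write@2
I1 add r3: issue@2 deps=(None,None) exec_start@2 write@3
I2 mul r1: issue@3 deps=(None,1) exec_start@3 write@6
I3 add r3: issue@4 deps=(None,None) exec_start@4 write@7
I4 add r2: issue@5 deps=(None,2) exec_start@6 write@7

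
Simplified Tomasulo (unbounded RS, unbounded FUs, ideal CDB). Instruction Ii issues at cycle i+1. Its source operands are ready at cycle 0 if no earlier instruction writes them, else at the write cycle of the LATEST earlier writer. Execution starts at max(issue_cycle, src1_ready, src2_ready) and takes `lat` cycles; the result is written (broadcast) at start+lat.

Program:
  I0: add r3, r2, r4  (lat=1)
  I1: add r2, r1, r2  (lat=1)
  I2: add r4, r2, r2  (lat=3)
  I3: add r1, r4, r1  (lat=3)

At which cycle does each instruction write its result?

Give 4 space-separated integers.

Answer: 2 3 6 9

Derivation:
I0 add r3: issue@1 deps=(None,None) exec_start@1 write@2
I1 add r2: issue@2 deps=(None,None) exec_start@2 write@3
I2 add r4: issue@3 deps=(1,1) exec_start@3 write@6
I3 add r1: issue@4 deps=(2,None) exec_start@6 write@9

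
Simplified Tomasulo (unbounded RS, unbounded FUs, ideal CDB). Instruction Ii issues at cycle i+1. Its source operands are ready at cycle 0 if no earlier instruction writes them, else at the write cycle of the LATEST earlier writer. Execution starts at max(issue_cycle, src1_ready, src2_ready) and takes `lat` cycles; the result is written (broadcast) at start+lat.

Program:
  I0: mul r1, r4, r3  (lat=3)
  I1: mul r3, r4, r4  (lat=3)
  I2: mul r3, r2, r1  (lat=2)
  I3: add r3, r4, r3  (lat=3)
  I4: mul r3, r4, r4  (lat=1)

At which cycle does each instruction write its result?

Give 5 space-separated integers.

Answer: 4 5 6 9 6

Derivation:
I0 mul r1: issue@1 deps=(None,None) exec_start@1 write@4
I1 mul r3: issue@2 deps=(None,None) exec_start@2 write@5
I2 mul r3: issue@3 deps=(None,0) exec_start@4 write@6
I3 add r3: issue@4 deps=(None,2) exec_start@6 write@9
I4 mul r3: issue@5 deps=(None,None) exec_start@5 write@6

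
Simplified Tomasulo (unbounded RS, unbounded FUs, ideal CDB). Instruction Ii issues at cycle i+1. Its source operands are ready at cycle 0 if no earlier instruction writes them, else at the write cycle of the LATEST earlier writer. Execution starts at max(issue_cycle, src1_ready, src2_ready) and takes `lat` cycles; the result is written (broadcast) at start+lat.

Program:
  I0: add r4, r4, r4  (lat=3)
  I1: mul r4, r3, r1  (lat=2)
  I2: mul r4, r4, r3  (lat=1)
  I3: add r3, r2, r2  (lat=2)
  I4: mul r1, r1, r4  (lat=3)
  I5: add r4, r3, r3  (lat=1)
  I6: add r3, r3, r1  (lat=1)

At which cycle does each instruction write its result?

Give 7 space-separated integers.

Answer: 4 4 5 6 8 7 9

Derivation:
I0 add r4: issue@1 deps=(None,None) exec_start@1 write@4
I1 mul r4: issue@2 deps=(None,None) exec_start@2 write@4
I2 mul r4: issue@3 deps=(1,None) exec_start@4 write@5
I3 add r3: issue@4 deps=(None,None) exec_start@4 write@6
I4 mul r1: issue@5 deps=(None,2) exec_start@5 write@8
I5 add r4: issue@6 deps=(3,3) exec_start@6 write@7
I6 add r3: issue@7 deps=(3,4) exec_start@8 write@9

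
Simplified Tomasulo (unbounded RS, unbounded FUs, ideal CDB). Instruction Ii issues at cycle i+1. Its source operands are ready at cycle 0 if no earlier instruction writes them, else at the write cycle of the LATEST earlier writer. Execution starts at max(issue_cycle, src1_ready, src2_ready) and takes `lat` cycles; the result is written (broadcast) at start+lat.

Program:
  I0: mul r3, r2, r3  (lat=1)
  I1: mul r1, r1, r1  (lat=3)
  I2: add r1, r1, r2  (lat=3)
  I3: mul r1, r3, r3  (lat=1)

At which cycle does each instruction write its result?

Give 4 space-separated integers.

Answer: 2 5 8 5

Derivation:
I0 mul r3: issue@1 deps=(None,None) exec_start@1 write@2
I1 mul r1: issue@2 deps=(None,None) exec_start@2 write@5
I2 add r1: issue@3 deps=(1,None) exec_start@5 write@8
I3 mul r1: issue@4 deps=(0,0) exec_start@4 write@5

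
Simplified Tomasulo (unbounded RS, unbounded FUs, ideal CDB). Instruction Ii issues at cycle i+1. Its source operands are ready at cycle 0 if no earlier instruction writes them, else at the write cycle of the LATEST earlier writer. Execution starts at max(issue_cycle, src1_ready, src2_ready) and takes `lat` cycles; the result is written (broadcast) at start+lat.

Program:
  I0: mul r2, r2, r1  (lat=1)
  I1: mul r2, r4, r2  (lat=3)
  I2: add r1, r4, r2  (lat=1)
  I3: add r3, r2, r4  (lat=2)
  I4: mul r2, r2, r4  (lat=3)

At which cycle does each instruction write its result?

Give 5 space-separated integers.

I0 mul r2: issue@1 deps=(None,None) exec_start@1 write@2
I1 mul r2: issue@2 deps=(None,0) exec_start@2 write@5
I2 add r1: issue@3 deps=(None,1) exec_start@5 write@6
I3 add r3: issue@4 deps=(1,None) exec_start@5 write@7
I4 mul r2: issue@5 deps=(1,None) exec_start@5 write@8

Answer: 2 5 6 7 8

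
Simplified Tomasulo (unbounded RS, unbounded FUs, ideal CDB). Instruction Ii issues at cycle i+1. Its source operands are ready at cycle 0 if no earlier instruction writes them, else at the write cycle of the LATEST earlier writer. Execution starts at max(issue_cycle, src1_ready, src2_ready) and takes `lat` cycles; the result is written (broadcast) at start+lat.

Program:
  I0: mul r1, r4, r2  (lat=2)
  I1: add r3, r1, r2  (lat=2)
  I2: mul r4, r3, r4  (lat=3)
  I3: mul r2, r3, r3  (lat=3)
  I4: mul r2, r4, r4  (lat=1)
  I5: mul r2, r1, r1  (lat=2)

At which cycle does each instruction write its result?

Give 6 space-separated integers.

Answer: 3 5 8 8 9 8

Derivation:
I0 mul r1: issue@1 deps=(None,None) exec_start@1 write@3
I1 add r3: issue@2 deps=(0,None) exec_start@3 write@5
I2 mul r4: issue@3 deps=(1,None) exec_start@5 write@8
I3 mul r2: issue@4 deps=(1,1) exec_start@5 write@8
I4 mul r2: issue@5 deps=(2,2) exec_start@8 write@9
I5 mul r2: issue@6 deps=(0,0) exec_start@6 write@8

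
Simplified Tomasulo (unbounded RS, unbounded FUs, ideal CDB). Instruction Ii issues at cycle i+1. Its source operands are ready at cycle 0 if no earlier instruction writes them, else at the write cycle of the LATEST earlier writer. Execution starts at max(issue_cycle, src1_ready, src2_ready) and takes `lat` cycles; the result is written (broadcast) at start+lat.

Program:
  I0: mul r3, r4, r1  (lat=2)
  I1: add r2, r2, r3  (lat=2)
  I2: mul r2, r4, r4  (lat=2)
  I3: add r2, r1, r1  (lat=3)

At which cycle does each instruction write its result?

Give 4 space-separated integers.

I0 mul r3: issue@1 deps=(None,None) exec_start@1 write@3
I1 add r2: issue@2 deps=(None,0) exec_start@3 write@5
I2 mul r2: issue@3 deps=(None,None) exec_start@3 write@5
I3 add r2: issue@4 deps=(None,None) exec_start@4 write@7

Answer: 3 5 5 7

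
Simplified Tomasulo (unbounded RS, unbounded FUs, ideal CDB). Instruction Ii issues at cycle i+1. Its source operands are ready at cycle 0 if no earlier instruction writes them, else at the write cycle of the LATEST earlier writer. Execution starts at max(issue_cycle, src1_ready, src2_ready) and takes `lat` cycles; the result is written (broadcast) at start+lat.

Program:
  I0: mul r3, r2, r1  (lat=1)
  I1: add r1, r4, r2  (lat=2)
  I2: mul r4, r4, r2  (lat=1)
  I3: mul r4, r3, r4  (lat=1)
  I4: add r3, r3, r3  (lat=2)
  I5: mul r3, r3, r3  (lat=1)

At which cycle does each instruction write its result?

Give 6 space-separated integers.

I0 mul r3: issue@1 deps=(None,None) exec_start@1 write@2
I1 add r1: issue@2 deps=(None,None) exec_start@2 write@4
I2 mul r4: issue@3 deps=(None,None) exec_start@3 write@4
I3 mul r4: issue@4 deps=(0,2) exec_start@4 write@5
I4 add r3: issue@5 deps=(0,0) exec_start@5 write@7
I5 mul r3: issue@6 deps=(4,4) exec_start@7 write@8

Answer: 2 4 4 5 7 8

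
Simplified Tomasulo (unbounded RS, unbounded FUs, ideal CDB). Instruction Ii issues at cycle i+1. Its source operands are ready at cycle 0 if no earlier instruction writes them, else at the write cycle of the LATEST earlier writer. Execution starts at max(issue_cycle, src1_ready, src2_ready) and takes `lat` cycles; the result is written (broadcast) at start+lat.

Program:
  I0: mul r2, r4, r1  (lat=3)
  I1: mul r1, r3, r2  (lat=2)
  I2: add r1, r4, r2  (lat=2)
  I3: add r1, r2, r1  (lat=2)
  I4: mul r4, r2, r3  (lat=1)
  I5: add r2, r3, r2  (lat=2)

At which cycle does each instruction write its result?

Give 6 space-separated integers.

Answer: 4 6 6 8 6 8

Derivation:
I0 mul r2: issue@1 deps=(None,None) exec_start@1 write@4
I1 mul r1: issue@2 deps=(None,0) exec_start@4 write@6
I2 add r1: issue@3 deps=(None,0) exec_start@4 write@6
I3 add r1: issue@4 deps=(0,2) exec_start@6 write@8
I4 mul r4: issue@5 deps=(0,None) exec_start@5 write@6
I5 add r2: issue@6 deps=(None,0) exec_start@6 write@8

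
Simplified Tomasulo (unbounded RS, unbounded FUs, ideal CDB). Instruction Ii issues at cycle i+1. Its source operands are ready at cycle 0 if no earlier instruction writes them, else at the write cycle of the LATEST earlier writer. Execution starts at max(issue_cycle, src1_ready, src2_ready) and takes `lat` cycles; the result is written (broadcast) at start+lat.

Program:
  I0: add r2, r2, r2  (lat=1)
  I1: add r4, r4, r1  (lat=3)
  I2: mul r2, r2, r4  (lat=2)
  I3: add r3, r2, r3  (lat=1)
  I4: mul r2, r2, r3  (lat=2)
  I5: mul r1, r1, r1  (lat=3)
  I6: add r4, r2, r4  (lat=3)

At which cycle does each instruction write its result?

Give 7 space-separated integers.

I0 add r2: issue@1 deps=(None,None) exec_start@1 write@2
I1 add r4: issue@2 deps=(None,None) exec_start@2 write@5
I2 mul r2: issue@3 deps=(0,1) exec_start@5 write@7
I3 add r3: issue@4 deps=(2,None) exec_start@7 write@8
I4 mul r2: issue@5 deps=(2,3) exec_start@8 write@10
I5 mul r1: issue@6 deps=(None,None) exec_start@6 write@9
I6 add r4: issue@7 deps=(4,1) exec_start@10 write@13

Answer: 2 5 7 8 10 9 13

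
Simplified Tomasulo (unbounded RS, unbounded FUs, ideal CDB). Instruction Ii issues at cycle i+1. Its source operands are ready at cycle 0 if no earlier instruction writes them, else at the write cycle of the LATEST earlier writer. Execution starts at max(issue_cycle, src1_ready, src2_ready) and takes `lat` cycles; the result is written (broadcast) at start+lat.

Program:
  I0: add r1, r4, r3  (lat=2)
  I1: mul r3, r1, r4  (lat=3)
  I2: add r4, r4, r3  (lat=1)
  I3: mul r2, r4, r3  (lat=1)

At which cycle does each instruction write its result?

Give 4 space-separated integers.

I0 add r1: issue@1 deps=(None,None) exec_start@1 write@3
I1 mul r3: issue@2 deps=(0,None) exec_start@3 write@6
I2 add r4: issue@3 deps=(None,1) exec_start@6 write@7
I3 mul r2: issue@4 deps=(2,1) exec_start@7 write@8

Answer: 3 6 7 8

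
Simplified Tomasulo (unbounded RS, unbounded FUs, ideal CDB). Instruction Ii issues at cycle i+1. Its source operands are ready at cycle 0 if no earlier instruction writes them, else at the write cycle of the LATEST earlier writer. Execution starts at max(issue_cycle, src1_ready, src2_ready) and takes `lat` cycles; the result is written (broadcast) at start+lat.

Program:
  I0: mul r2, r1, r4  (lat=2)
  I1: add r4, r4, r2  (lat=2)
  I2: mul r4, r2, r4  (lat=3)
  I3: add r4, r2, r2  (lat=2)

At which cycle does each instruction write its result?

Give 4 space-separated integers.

I0 mul r2: issue@1 deps=(None,None) exec_start@1 write@3
I1 add r4: issue@2 deps=(None,0) exec_start@3 write@5
I2 mul r4: issue@3 deps=(0,1) exec_start@5 write@8
I3 add r4: issue@4 deps=(0,0) exec_start@4 write@6

Answer: 3 5 8 6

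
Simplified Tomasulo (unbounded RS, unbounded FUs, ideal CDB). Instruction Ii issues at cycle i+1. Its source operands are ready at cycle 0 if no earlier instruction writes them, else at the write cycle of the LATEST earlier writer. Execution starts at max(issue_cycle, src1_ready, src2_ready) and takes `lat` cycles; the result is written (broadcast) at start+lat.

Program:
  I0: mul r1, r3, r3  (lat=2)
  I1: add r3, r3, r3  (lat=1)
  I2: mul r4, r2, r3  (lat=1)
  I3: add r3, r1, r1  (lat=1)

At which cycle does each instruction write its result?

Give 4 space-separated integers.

Answer: 3 3 4 5

Derivation:
I0 mul r1: issue@1 deps=(None,None) exec_start@1 write@3
I1 add r3: issue@2 deps=(None,None) exec_start@2 write@3
I2 mul r4: issue@3 deps=(None,1) exec_start@3 write@4
I3 add r3: issue@4 deps=(0,0) exec_start@4 write@5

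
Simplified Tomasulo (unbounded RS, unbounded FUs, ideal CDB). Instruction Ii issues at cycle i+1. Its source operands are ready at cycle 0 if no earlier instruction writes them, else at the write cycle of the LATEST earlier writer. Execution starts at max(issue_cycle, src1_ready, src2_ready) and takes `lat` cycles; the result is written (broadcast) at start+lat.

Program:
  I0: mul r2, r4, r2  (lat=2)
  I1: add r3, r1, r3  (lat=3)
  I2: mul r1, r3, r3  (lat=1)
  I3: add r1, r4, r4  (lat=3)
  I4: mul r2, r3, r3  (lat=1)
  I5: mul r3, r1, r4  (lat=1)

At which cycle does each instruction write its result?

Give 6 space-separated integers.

Answer: 3 5 6 7 6 8

Derivation:
I0 mul r2: issue@1 deps=(None,None) exec_start@1 write@3
I1 add r3: issue@2 deps=(None,None) exec_start@2 write@5
I2 mul r1: issue@3 deps=(1,1) exec_start@5 write@6
I3 add r1: issue@4 deps=(None,None) exec_start@4 write@7
I4 mul r2: issue@5 deps=(1,1) exec_start@5 write@6
I5 mul r3: issue@6 deps=(3,None) exec_start@7 write@8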